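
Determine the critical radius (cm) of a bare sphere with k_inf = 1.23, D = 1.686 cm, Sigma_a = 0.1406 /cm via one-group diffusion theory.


L^2 = D / Sigma_a = 1.686 / 0.1406 = 11.99147 cm^2
B_m^2 = (k_inf - 1) / L^2 = (1.23 - 1) / 11.99147 = 0.01918030 /cm^2
For a bare sphere: B_g = pi/R, so R_c = pi / sqrt(B_m^2)
R_c = pi / sqrt(0.01918030) = 22.684 cm

22.684


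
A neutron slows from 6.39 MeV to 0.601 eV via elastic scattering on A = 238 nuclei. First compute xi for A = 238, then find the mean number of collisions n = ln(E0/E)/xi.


xi = 1 + (A-1)^2/(2A)*ln((A-1)/(A+1)) = 0.008379872 (for A = 238)
n = ln(E0/E) / xi
n = ln(6.39e6 / 0.601) / 0.008379872
n = ln(1.063228e+07) / 0.008379872 = 1930.7

1930.7


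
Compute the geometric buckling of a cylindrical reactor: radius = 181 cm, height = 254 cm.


B^2 = (2.405/R)^2 + (pi/H)^2
B^2 = (2.405/181)^2 + (pi/254)^2
B^2 = 3.2953e-04 /cm^2

3.2953e-04


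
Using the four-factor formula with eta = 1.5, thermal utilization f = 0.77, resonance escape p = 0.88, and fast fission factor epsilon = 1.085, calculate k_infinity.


k_inf = eta * f * p * epsilon
k_inf = 1.5 * 0.77 * 0.88 * 1.085
k_inf = 1.1028

1.1028


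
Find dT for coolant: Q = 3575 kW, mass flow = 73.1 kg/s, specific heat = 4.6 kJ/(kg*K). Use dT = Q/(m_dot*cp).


dT = Q / (m_dot * cp)
dT = 3575 / (73.1 * 4.6)
dT = 10.632 C

10.632


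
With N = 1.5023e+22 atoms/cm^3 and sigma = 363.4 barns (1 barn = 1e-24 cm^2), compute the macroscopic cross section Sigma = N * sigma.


Sigma = N * sigma_barns * 1e-24
Sigma = 1.5023e+22 * 363.4 * 1e-24
Sigma = 5.4594 /cm

5.4594


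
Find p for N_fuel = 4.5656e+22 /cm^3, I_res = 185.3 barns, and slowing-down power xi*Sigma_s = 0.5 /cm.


p = exp(-N * I * 1e-24 / (xi*Sigma_s))
p = exp(-4.5656e+22 * 185.3 * 1e-24 / 0.5)
p = 4.4842e-08

4.4842e-08


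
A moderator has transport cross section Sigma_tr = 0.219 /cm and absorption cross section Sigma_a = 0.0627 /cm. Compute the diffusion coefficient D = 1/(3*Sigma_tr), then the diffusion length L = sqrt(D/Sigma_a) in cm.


D = 1 / (3 * Sigma_tr) = 1 / (3 * 0.219) = 1.522070 cm
L = sqrt(D / Sigma_a)
L = sqrt(1.522070 / 0.0627)
L = 4.9270 cm

4.9270


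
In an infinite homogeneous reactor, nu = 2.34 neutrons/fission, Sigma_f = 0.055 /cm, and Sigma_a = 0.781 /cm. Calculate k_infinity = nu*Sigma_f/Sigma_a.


k_inf = nu * Sigma_f / Sigma_a
k_inf = 2.34 * 0.055 / 0.781
k_inf = 0.16479

0.16479


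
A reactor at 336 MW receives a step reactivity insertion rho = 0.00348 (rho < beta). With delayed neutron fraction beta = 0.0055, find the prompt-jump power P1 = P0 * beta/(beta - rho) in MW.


P1/P0 = beta / (beta - rho)
P1/P0 = 0.0055 / (0.0055 - 0.00348) = 2.722772
P1 = 336 * 2.722772 = 914.85 MW

914.85


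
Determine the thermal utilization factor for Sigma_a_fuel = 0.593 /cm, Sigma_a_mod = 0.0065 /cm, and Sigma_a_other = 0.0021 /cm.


f = Sigma_a_fuel / (Sigma_a_fuel + Sigma_a_mod + Sigma_a_other)
f = 0.593 / (0.593 + 0.0065 + 0.0021)
f = 0.98570

0.98570


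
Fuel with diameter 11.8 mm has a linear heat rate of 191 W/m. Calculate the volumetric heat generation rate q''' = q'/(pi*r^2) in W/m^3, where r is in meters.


r = D / 2 / 1000 = 11.8 / 2 / 1000 = 0.0059 m
q''' = q' / (pi * r^2)
q''' = 191 / (pi * 0.0059^2)
q''' = 1.7465e+06 W/m^3

1.7465e+06


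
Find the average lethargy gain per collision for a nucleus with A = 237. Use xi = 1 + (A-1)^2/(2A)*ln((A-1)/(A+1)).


xi = 1 + (A-1)^2/(2A) * ln((A-1)/(A+1))
xi = 1 + (237-1)^2/(2*237) * ln((237-1)/(237 +1))
xi = 0.0084151

0.0084151


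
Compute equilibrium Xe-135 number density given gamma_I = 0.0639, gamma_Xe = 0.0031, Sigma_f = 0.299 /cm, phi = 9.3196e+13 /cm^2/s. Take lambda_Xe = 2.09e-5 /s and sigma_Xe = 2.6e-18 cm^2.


Xe_eq = (gamma_I + gamma_Xe) * Sigma_f * phi / (lambda_Xe + sigma_Xe * phi)
Numerator = (0.0639 + 0.0031) * 0.299 * 9.3196e+13 = 1.866995e+12
Denominator = 2.09e-5 + 2.6e-18 * 9.3196e+13 = 2.632096e-04
Xe_eq = 1.866995e+12 / 2.632096e-04 = 7.0932e+15 /cm^3

7.0932e+15


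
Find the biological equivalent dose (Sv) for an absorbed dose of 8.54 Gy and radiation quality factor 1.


H = D * Q
H = 8.54 * 1
H = 8.5400 Sv

8.5400


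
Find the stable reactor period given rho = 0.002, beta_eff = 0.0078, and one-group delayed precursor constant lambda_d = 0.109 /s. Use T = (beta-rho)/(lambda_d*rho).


T = (beta - rho) / (lambda_d * rho)
T = (0.0078 - 0.002) / (0.109 * 0.002)
T = 26.606 s

26.606


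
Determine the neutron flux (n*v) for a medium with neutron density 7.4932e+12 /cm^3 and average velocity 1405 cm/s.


phi = n * v
phi = 7.4932e+12 * 1405
phi = 1.0528e+16 /cm^2/s

1.0528e+16


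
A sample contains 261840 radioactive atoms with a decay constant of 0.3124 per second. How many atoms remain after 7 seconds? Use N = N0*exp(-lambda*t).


N = N0 * exp(-lambda * t)
N = 261840 * exp(-0.3124 * 7)
N = 29398

29398


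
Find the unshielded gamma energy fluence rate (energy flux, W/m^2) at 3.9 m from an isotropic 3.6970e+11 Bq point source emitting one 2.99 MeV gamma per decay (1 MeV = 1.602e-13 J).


psi = A * E * 1.602e-13 / (4*pi*r^2)
psi = 3.6970e+11 * 2.99 * 1.602e-13 / (4*pi*3.9^2)
psi = 9.2650e-04 W/m^2

9.2650e-04


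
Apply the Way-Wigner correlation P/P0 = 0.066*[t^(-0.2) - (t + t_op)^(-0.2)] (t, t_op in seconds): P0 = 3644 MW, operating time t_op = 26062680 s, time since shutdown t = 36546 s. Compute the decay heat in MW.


P/P0 = 0.066 * [t^(-0.2) - (t + t_op)^(-0.2)]
P/P0 = 0.066 * [36546^(-0.2) - (36546 + 26062680)^(-0.2)]
P/P0 = 0.066 * [0.1223016 - 0.03286052] = 0.005903111
P = 3644 * 0.005903111 = 21.511 MW

21.511


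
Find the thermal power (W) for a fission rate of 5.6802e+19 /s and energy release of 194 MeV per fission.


P = fission_rate * E_MeV * 1.602e-13
P = 5.6802e+19 * 194 * 1.602e-13
P = 1.7653e+09 W

1.7653e+09


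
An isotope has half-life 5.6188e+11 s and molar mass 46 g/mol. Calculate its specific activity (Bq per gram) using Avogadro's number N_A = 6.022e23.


lambda = ln(2) / t_half = ln(2) / 5.6188e+11 = 1.233621e-12 /s
SA = lambda * N_A / M
SA = 1.233621e-12 * 6.022e23 / 46
SA = 1.6150e+10 Bq/g

1.6150e+10


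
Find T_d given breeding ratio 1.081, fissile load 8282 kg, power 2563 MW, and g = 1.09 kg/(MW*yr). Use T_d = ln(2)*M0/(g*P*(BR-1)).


Breeding gain G = BR - 1 = 1.081 - 1 = 0.081
Fissile production rate = g * P * G = 1.09 * 2563 * 0.081 = 226.28727 kg/yr
T_d = ln(2) * M0 / (g * P * G)
T_d = ln(2) * 8282 / 226.28727 = 25.369 yr

25.369


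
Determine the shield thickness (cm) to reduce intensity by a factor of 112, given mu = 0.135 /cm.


x = ln(factor) / mu
x = ln(112) / 0.135
x = 34.952 cm

34.952


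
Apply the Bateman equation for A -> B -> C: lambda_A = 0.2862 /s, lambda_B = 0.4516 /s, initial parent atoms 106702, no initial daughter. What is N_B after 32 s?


N_B(t) = lambda_A * N_A0 / (lambda_B - lambda_A) * [exp(-lambda_A*t) - exp(-lambda_B*t)]
exp(-0.2862*32) = 1.053313e-04; exp(-0.4516*32) = 5.295703e-07
N_B = 0.2862 * 106702 / (0.4516 - 0.2862) * (1.053313e-04 - 5.295703e-07)
N_B = 19.350

19.350


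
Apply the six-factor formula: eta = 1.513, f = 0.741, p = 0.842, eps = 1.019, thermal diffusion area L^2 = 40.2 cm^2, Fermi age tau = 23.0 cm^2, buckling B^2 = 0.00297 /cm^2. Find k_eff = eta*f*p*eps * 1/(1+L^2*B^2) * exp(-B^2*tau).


k_inf = eta*f*p*eps = 1.513*0.741*0.842*1.019 = 0.9619299
P_TNL = 1/(1 + L^2*B^2) = 1/(1 + 40.2*0.00297) = 0.8933405
P_FNL = exp(-B^2*tau) = exp(-0.00297*23.0) = 0.9339709
k_eff = k_inf * P_TNL * P_FNL = 0.9619299 * 0.8933405 * 0.9339709
k_eff = 0.80259

0.80259


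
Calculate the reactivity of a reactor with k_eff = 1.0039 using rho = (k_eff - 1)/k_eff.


rho = (k_eff - 1) / k_eff
rho = (1.0039 - 1) / 1.0039
rho = 0.0038848

0.0038848


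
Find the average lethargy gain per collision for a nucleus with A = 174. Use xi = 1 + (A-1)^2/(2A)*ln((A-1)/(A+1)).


xi = 1 + (A-1)^2/(2A) * ln((A-1)/(A+1))
xi = 1 + (174-1)^2/(2*174) * ln((174-1)/(174 +1))
xi = 0.011450

0.011450


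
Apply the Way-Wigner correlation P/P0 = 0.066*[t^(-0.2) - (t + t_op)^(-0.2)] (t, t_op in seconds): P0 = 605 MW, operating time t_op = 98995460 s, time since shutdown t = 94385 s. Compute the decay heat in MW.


P/P0 = 0.066 * [t^(-0.2) - (t + t_op)^(-0.2)]
P/P0 = 0.066 * [94385^(-0.2) - (94385 + 98995460)^(-0.2)]
P/P0 = 0.066 * [0.1011625 - 0.02516484] = 0.005015846
P = 605 * 0.005015846 = 3.0346 MW

3.0346


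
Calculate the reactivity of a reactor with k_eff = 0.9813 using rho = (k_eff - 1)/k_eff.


rho = (k_eff - 1) / k_eff
rho = (0.9813 - 1) / 0.9813
rho = -0.019056

-0.019056


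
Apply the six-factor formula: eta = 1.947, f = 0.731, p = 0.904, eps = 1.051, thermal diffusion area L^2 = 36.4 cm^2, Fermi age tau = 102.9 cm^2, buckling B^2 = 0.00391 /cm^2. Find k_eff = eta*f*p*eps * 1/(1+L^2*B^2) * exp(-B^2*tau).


k_inf = eta*f*p*eps = 1.947*0.731*0.904*1.051 = 1.352242
P_TNL = 1/(1 + L^2*B^2) = 1/(1 + 36.4*0.00391) = 0.8754084
P_FNL = exp(-B^2*tau) = exp(-0.00391*102.9) = 0.6687540
k_eff = k_inf * P_TNL * P_FNL = 1.352242 * 0.8754084 * 0.6687540
k_eff = 0.79165

0.79165


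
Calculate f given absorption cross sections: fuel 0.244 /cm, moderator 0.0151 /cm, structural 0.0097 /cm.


f = Sigma_a_fuel / (Sigma_a_fuel + Sigma_a_mod + Sigma_a_other)
f = 0.244 / (0.244 + 0.0151 + 0.0097)
f = 0.90774

0.90774


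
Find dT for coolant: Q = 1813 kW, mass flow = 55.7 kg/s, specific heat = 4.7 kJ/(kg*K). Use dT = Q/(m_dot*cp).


dT = Q / (m_dot * cp)
dT = 1813 / (55.7 * 4.7)
dT = 6.9254 C

6.9254


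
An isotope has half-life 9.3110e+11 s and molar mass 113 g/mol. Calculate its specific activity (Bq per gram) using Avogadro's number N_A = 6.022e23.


lambda = ln(2) / t_half = ln(2) / 9.3110e+11 = 7.444390e-13 /s
SA = lambda * N_A / M
SA = 7.444390e-13 * 6.022e23 / 113
SA = 3.9673e+09 Bq/g

3.9673e+09


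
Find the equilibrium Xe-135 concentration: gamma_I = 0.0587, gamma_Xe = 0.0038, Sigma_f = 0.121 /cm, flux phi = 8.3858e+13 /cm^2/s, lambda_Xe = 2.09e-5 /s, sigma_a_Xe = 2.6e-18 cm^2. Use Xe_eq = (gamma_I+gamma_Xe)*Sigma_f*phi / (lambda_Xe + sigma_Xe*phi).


Xe_eq = (gamma_I + gamma_Xe) * Sigma_f * phi / (lambda_Xe + sigma_Xe * phi)
Numerator = (0.0587 + 0.0038) * 0.121 * 8.3858e+13 = 6.341761e+11
Denominator = 2.09e-5 + 2.6e-18 * 8.3858e+13 = 2.389308e-04
Xe_eq = 6.341761e+11 / 2.389308e-04 = 2.6542e+15 /cm^3

2.6542e+15


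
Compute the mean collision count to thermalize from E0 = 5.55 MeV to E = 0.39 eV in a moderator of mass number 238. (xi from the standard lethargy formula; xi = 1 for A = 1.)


xi = 1 + (A-1)^2/(2A)*ln((A-1)/(A+1)) = 0.008379872 (for A = 238)
n = ln(E0/E) / xi
n = ln(5.55e6 / 0.39) / 0.008379872
n = ln(1.423077e+07) / 0.008379872 = 1965.5

1965.5


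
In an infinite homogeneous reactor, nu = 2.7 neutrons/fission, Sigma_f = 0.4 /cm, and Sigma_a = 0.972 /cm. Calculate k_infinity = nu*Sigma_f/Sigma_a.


k_inf = nu * Sigma_f / Sigma_a
k_inf = 2.7 * 0.4 / 0.972
k_inf = 1.1111

1.1111


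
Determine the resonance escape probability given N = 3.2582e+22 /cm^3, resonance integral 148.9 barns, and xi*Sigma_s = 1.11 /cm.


p = exp(-N * I * 1e-24 / (xi*Sigma_s))
p = exp(-3.2582e+22 * 148.9 * 1e-24 / 1.11)
p = 0.012643

0.012643


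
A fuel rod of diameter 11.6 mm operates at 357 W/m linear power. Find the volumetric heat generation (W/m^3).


r = D / 2 / 1000 = 11.6 / 2 / 1000 = 0.0058 m
q''' = q' / (pi * r^2)
q''' = 357 / (pi * 0.0058^2)
q''' = 3.3780e+06 W/m^3

3.3780e+06


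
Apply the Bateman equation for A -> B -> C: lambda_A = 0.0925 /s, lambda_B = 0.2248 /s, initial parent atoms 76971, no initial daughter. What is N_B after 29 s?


N_B(t) = lambda_A * N_A0 / (lambda_B - lambda_A) * [exp(-lambda_A*t) - exp(-lambda_B*t)]
exp(-0.0925*29) = 0.06839196; exp(-0.2248*29) = 0.001474849
N_B = 0.0925 * 76971 / (0.2248 - 0.0925) * (0.06839196 - 0.001474849)
N_B = 3601.2

3601.2


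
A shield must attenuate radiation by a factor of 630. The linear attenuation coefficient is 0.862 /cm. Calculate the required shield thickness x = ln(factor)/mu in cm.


x = ln(factor) / mu
x = ln(630) / 0.862
x = 7.4776 cm

7.4776


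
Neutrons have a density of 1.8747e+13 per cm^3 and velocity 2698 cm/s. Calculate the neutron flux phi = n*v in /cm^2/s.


phi = n * v
phi = 1.8747e+13 * 2698
phi = 5.0579e+16 /cm^2/s

5.0579e+16


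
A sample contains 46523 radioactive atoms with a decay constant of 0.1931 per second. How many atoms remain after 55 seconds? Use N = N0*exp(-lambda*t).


N = N0 * exp(-lambda * t)
N = 46523 * exp(-0.1931 * 55)
N = 1.1356

1.1356


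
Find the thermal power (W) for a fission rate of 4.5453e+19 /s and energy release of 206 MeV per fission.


P = fission_rate * E_MeV * 1.602e-13
P = 4.5453e+19 * 206 * 1.602e-13
P = 1.5000e+09 W

1.5000e+09


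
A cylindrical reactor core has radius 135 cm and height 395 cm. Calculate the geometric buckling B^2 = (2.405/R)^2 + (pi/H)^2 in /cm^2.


B^2 = (2.405/R)^2 + (pi/H)^2
B^2 = (2.405/135)^2 + (pi/395)^2
B^2 = 3.8062e-04 /cm^2

3.8062e-04


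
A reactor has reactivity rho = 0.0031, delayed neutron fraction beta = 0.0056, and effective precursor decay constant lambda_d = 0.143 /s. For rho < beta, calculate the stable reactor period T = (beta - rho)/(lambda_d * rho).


T = (beta - rho) / (lambda_d * rho)
T = (0.0056 - 0.0031) / (0.143 * 0.0031)
T = 5.6395 s

5.6395


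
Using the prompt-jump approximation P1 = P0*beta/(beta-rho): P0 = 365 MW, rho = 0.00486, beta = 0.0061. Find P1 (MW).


P1/P0 = beta / (beta - rho)
P1/P0 = 0.0061 / (0.0061 - 0.00486) = 4.919355
P1 = 365 * 4.919355 = 1795.6 MW

1795.6


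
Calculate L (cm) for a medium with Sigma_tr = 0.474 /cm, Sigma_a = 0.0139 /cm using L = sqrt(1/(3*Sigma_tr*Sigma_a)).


D = 1 / (3 * Sigma_tr) = 1 / (3 * 0.474) = 0.7032349 cm
L = sqrt(D / Sigma_a)
L = sqrt(0.7032349 / 0.0139)
L = 7.1128 cm

7.1128


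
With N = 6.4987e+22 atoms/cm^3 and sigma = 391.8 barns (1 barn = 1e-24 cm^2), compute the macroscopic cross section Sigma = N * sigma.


Sigma = N * sigma_barns * 1e-24
Sigma = 6.4987e+22 * 391.8 * 1e-24
Sigma = 25.462 /cm

25.462


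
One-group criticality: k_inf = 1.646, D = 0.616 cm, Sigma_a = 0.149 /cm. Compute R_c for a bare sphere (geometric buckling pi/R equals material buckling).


L^2 = D / Sigma_a = 0.616 / 0.149 = 4.134228 cm^2
B_m^2 = (k_inf - 1) / L^2 = (1.646 - 1) / 4.134228 = 0.1562565 /cm^2
For a bare sphere: B_g = pi/R, so R_c = pi / sqrt(B_m^2)
R_c = pi / sqrt(0.1562565) = 7.9475 cm

7.9475


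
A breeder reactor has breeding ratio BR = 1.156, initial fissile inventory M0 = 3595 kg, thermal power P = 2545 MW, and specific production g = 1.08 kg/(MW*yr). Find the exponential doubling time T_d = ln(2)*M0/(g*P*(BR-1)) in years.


Breeding gain G = BR - 1 = 1.156 - 1 = 0.156
Fissile production rate = g * P * G = 1.08 * 2545 * 0.156 = 428.7816 kg/yr
T_d = ln(2) * M0 / (g * P * G)
T_d = ln(2) * 3595 / 428.7816 = 5.8115 yr

5.8115


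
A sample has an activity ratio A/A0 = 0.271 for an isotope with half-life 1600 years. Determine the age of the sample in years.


lambda = ln(2) / t_half = ln(2) / 1600 = 4.332170e-04 /yr
t = -ln(A/A0) / lambda
t = -ln(0.271) / 4.332170e-04
t = 3013.8 yr

3013.8


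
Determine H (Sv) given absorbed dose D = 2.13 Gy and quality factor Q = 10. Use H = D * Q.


H = D * Q
H = 2.13 * 10
H = 21.300 Sv

21.300


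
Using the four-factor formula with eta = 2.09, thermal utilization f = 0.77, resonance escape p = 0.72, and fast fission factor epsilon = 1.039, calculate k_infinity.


k_inf = eta * f * p * epsilon
k_inf = 2.09 * 0.77 * 0.72 * 1.039
k_inf = 1.2039

1.2039


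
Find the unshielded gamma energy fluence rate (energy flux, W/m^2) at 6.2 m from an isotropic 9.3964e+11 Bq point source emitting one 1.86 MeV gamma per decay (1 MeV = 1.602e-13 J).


psi = A * E * 1.602e-13 / (4*pi*r^2)
psi = 9.3964e+11 * 1.86 * 1.602e-13 / (4*pi*6.2^2)
psi = 5.7962e-04 W/m^2

5.7962e-04


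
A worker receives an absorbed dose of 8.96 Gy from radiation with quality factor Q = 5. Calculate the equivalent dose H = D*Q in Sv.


H = D * Q
H = 8.96 * 5
H = 44.800 Sv

44.800


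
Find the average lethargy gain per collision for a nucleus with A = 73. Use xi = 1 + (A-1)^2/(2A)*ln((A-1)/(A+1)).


xi = 1 + (A-1)^2/(2A) * ln((A-1)/(A+1))
xi = 1 + (73-1)^2/(2*73) * ln((73-1)/(73 +1))
xi = 0.027149

0.027149


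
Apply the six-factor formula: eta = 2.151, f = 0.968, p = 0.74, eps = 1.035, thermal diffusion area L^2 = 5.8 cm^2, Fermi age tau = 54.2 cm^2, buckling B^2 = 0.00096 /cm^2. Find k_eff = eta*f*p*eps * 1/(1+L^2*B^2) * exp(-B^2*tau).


k_inf = eta*f*p*eps = 2.151*0.968*0.74*1.035 = 1.594732
P_TNL = 1/(1 + L^2*B^2) = 1/(1 + 5.8*0.00096) = 0.9944628
P_FNL = exp(-B^2*tau) = exp(-0.00096*54.2) = 0.9492985
k_eff = k_inf * P_TNL * P_FNL = 1.594732 * 0.9944628 * 0.9492985
k_eff = 1.5055

1.5055


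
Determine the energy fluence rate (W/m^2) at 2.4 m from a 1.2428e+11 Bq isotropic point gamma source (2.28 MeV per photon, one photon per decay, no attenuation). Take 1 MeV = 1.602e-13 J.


psi = A * E * 1.602e-13 / (4*pi*r^2)
psi = 1.2428e+11 * 2.28 * 1.602e-13 / (4*pi*2.4^2)
psi = 6.2714e-04 W/m^2

6.2714e-04


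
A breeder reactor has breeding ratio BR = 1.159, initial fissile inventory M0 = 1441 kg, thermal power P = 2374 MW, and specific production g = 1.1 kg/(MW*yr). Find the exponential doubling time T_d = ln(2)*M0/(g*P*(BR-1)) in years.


Breeding gain G = BR - 1 = 1.159 - 1 = 0.159
Fissile production rate = g * P * G = 1.1 * 2374 * 0.159 = 415.2126 kg/yr
T_d = ln(2) * M0 / (g * P * G)
T_d = ln(2) * 1441 / 415.2126 = 2.4056 yr

2.4056


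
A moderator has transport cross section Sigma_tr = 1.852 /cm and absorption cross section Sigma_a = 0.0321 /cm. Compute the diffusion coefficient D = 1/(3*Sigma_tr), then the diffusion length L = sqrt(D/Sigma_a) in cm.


D = 1 / (3 * Sigma_tr) = 1 / (3 * 1.852) = 0.1799856 cm
L = sqrt(D / Sigma_a)
L = sqrt(0.1799856 / 0.0321)
L = 2.3679 cm

2.3679


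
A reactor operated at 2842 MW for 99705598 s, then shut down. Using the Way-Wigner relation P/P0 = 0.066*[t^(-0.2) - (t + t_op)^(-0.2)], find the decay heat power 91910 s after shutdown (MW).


P/P0 = 0.066 * [t^(-0.2) - (t + t_op)^(-0.2)]
P/P0 = 0.066 * [91910^(-0.2) - (91910 + 99705598)^(-0.2)]
P/P0 = 0.066 * [0.1017015 - 0.02512905] = 0.005053782
P = 2842 * 0.005053782 = 14.363 MW

14.363


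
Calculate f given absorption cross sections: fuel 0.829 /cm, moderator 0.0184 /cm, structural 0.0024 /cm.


f = Sigma_a_fuel / (Sigma_a_fuel + Sigma_a_mod + Sigma_a_other)
f = 0.829 / (0.829 + 0.0184 + 0.0024)
f = 0.97552

0.97552


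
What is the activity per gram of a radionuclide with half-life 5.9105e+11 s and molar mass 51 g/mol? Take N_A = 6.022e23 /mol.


lambda = ln(2) / t_half = ln(2) / 5.9105e+11 = 1.172739e-12 /s
SA = lambda * N_A / M
SA = 1.172739e-12 * 6.022e23 / 51
SA = 1.3848e+10 Bq/g

1.3848e+10


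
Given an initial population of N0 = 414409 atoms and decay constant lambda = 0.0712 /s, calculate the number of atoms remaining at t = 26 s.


N = N0 * exp(-lambda * t)
N = 414409 * exp(-0.0712 * 26)
N = 65082

65082


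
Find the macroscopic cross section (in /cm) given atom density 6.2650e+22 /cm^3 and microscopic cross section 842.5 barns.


Sigma = N * sigma_barns * 1e-24
Sigma = 6.2650e+22 * 842.5 * 1e-24
Sigma = 52.783 /cm

52.783


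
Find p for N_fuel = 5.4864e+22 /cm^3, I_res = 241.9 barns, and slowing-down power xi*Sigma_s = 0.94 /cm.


p = exp(-N * I * 1e-24 / (xi*Sigma_s))
p = exp(-5.4864e+22 * 241.9 * 1e-24 / 0.94)
p = 7.3844e-07

7.3844e-07


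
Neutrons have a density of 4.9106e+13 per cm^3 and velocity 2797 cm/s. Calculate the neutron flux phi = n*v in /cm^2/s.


phi = n * v
phi = 4.9106e+13 * 2797
phi = 1.3735e+17 /cm^2/s

1.3735e+17


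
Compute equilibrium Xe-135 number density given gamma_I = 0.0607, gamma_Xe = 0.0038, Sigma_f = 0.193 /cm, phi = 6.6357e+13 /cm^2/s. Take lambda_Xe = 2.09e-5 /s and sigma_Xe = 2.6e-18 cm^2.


Xe_eq = (gamma_I + gamma_Xe) * Sigma_f * phi / (lambda_Xe + sigma_Xe * phi)
Numerator = (0.0607 + 0.0038) * 0.193 * 6.6357e+13 = 8.260451e+11
Denominator = 2.09e-5 + 2.6e-18 * 6.6357e+13 = 1.934282e-04
Xe_eq = 8.260451e+11 / 1.934282e-04 = 4.2706e+15 /cm^3

4.2706e+15


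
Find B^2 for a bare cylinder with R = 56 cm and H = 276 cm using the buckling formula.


B^2 = (2.405/R)^2 + (pi/H)^2
B^2 = (2.405/56)^2 + (pi/276)^2
B^2 = 0.0019740 /cm^2

0.0019740


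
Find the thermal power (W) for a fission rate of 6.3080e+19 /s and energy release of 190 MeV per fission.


P = fission_rate * E_MeV * 1.602e-13
P = 6.3080e+19 * 190 * 1.602e-13
P = 1.9200e+09 W

1.9200e+09


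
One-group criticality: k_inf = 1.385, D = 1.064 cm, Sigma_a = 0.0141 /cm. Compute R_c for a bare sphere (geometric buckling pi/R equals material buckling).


L^2 = D / Sigma_a = 1.064 / 0.0141 = 75.46099 cm^2
B_m^2 = (k_inf - 1) / L^2 = (1.385 - 1) / 75.46099 = 0.005101974 /cm^2
For a bare sphere: B_g = pi/R, so R_c = pi / sqrt(B_m^2)
R_c = pi / sqrt(0.005101974) = 43.983 cm

43.983


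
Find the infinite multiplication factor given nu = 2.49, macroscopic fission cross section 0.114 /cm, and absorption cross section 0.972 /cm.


k_inf = nu * Sigma_f / Sigma_a
k_inf = 2.49 * 0.114 / 0.972
k_inf = 0.29204

0.29204


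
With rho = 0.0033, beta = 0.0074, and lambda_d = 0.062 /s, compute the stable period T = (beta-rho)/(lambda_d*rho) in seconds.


T = (beta - rho) / (lambda_d * rho)
T = (0.0074 - 0.0033) / (0.062 * 0.0033)
T = 20.039 s

20.039


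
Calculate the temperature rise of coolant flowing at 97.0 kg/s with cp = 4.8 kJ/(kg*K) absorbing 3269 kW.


dT = Q / (m_dot * cp)
dT = 3269 / (97.0 * 4.8)
dT = 7.0210 C

7.0210


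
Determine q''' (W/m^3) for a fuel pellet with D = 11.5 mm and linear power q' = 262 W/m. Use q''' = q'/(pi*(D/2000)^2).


r = D / 2 / 1000 = 11.5 / 2 / 1000 = 0.00575 m
q''' = q' / (pi * r^2)
q''' = 262 / (pi * 0.00575^2)
q''' = 2.5224e+06 W/m^3

2.5224e+06


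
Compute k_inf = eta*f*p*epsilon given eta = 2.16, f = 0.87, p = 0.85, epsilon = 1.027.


k_inf = eta * f * p * epsilon
k_inf = 2.16 * 0.87 * 0.85 * 1.027
k_inf = 1.6404

1.6404


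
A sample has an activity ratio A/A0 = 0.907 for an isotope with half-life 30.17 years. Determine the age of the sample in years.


lambda = ln(2) / t_half = ln(2) / 30.17 = 0.02297472 /yr
t = -ln(A/A0) / lambda
t = -ln(0.907) / 0.02297472
t = 4.2487 yr

4.2487


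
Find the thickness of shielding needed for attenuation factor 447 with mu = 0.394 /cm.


x = ln(factor) / mu
x = ln(447) / 0.394
x = 15.489 cm

15.489


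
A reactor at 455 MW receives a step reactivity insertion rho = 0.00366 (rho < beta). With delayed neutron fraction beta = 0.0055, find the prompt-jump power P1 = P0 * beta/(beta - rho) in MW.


P1/P0 = beta / (beta - rho)
P1/P0 = 0.0055 / (0.0055 - 0.00366) = 2.989130
P1 = 455 * 2.989130 = 1360.1 MW

1360.1


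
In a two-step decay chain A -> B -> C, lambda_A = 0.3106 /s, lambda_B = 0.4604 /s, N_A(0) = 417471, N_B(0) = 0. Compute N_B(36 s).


N_B(t) = lambda_A * N_A0 / (lambda_B - lambda_A) * [exp(-lambda_A*t) - exp(-lambda_B*t)]
exp(-0.3106*36) = 1.392813e-05; exp(-0.4604*36) = 6.336210e-08
N_B = 0.3106 * 417471 / (0.4604 - 0.3106) * (1.392813e-05 - 6.336210e-08)
N_B = 12.001

12.001


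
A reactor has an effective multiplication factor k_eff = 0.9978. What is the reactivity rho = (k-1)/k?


rho = (k_eff - 1) / k_eff
rho = (0.9978 - 1) / 0.9978
rho = -0.0022049

-0.0022049


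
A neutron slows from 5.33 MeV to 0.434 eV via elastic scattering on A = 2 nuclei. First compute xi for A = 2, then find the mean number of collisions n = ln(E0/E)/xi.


xi = 1 + (A-1)^2/(2A)*ln((A-1)/(A+1)) = 0.7253469 (for A = 2)
n = ln(E0/E) / xi
n = ln(5.33e6 / 0.434) / 0.7253469
n = ln(1.228111e+07) / 0.7253469 = 22.505

22.505


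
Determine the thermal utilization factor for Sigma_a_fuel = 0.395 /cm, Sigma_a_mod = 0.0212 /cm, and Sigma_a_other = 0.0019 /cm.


f = Sigma_a_fuel / (Sigma_a_fuel + Sigma_a_mod + Sigma_a_other)
f = 0.395 / (0.395 + 0.0212 + 0.0019)
f = 0.94475

0.94475


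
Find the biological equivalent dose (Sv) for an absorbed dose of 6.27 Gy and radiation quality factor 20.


H = D * Q
H = 6.27 * 20
H = 125.40 Sv

125.40


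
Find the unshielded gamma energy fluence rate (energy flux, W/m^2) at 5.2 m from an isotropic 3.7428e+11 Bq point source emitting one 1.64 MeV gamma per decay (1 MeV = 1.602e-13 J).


psi = A * E * 1.602e-13 / (4*pi*r^2)
psi = 3.7428e+11 * 1.64 * 1.602e-13 / (4*pi*5.2^2)
psi = 2.8939e-04 W/m^2

2.8939e-04


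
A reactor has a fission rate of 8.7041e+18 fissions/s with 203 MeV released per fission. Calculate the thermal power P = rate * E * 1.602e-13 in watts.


P = fission_rate * E_MeV * 1.602e-13
P = 8.7041e+18 * 203 * 1.602e-13
P = 2.8306e+08 W

2.8306e+08


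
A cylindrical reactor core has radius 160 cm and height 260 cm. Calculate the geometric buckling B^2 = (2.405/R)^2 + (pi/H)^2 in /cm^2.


B^2 = (2.405/R)^2 + (pi/H)^2
B^2 = (2.405/160)^2 + (pi/260)^2
B^2 = 3.7194e-04 /cm^2

3.7194e-04


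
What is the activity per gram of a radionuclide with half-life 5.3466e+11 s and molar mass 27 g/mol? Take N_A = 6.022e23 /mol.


lambda = ln(2) / t_half = ln(2) / 5.3466e+11 = 1.296426e-12 /s
SA = lambda * N_A / M
SA = 1.296426e-12 * 6.022e23 / 27
SA = 2.8915e+10 Bq/g

2.8915e+10


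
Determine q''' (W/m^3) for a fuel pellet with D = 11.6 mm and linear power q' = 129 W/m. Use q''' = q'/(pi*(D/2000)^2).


r = D / 2 / 1000 = 11.6 / 2 / 1000 = 0.0058 m
q''' = q' / (pi * r^2)
q''' = 129 / (pi * 0.0058^2)
q''' = 1.2206e+06 W/m^3

1.2206e+06


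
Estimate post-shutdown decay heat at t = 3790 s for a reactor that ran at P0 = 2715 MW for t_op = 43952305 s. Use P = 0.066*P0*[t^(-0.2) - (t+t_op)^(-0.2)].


P/P0 = 0.066 * [t^(-0.2) - (t + t_op)^(-0.2)]
P/P0 = 0.066 * [3790^(-0.2) - (3790 + 43952305)^(-0.2)]
P/P0 = 0.066 * [0.1924297 - 0.02960712] = 0.01074629
P = 2715 * 0.01074629 = 29.176 MW

29.176


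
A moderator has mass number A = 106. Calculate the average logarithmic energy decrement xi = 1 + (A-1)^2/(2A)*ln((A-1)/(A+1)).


xi = 1 + (A-1)^2/(2A) * ln((A-1)/(A+1))
xi = 1 + (106-1)^2/(2*106) * ln((106-1)/(106 +1))
xi = 0.018750

0.018750


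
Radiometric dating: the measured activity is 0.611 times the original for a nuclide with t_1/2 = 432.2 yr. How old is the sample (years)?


lambda = ln(2) / t_half = ln(2) / 432.2 = 0.001603765 /yr
t = -ln(A/A0) / lambda
t = -ln(0.611) / 0.001603765
t = 307.19 yr

307.19


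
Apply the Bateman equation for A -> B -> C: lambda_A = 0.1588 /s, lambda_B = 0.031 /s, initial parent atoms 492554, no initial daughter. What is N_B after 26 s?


N_B(t) = lambda_A * N_A0 / (lambda_B - lambda_A) * [exp(-lambda_A*t) - exp(-lambda_B*t)]
exp(-0.1588*26) = 0.01610219; exp(-0.031*26) = 0.4466411
N_B = 0.1588 * 492554 / (0.031 - 0.1588) * (0.01610219 - 0.4466411)
N_B = 263503

263503


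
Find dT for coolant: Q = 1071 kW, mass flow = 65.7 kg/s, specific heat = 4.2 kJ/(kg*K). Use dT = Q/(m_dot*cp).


dT = Q / (m_dot * cp)
dT = 1071 / (65.7 * 4.2)
dT = 3.8813 C

3.8813


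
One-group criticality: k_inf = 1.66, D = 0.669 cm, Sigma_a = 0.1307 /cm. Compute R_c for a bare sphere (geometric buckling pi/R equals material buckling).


L^2 = D / Sigma_a = 0.669 / 0.1307 = 5.118592 cm^2
B_m^2 = (k_inf - 1) / L^2 = (1.66 - 1) / 5.118592 = 0.1289417 /cm^2
For a bare sphere: B_g = pi/R, so R_c = pi / sqrt(B_m^2)
R_c = pi / sqrt(0.1289417) = 8.7489 cm

8.7489


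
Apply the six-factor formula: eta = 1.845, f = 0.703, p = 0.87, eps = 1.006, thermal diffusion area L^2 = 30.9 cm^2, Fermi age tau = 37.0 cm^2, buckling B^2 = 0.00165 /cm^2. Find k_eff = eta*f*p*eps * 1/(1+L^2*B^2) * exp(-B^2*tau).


k_inf = eta*f*p*eps = 1.845*0.703*0.87*1.006 = 1.135191
P_TNL = 1/(1 + L^2*B^2) = 1/(1 + 30.9*0.00165) = 0.9514884
P_FNL = exp(-B^2*tau) = exp(-0.00165*37.0) = 0.9407762
k_eff = k_inf * P_TNL * P_FNL = 1.135191 * 0.9514884 * 0.9407762
k_eff = 1.0162

1.0162


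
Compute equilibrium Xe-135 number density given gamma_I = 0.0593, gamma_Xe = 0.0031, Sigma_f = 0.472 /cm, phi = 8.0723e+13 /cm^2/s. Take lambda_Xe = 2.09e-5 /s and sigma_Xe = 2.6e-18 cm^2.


Xe_eq = (gamma_I + gamma_Xe) * Sigma_f * phi / (lambda_Xe + sigma_Xe * phi)
Numerator = (0.0593 + 0.0031) * 0.472 * 8.0723e+13 = 2.377518e+12
Denominator = 2.09e-5 + 2.6e-18 * 8.0723e+13 = 2.307798e-04
Xe_eq = 2.377518e+12 / 2.307798e-04 = 1.0302e+16 /cm^3

1.0302e+16


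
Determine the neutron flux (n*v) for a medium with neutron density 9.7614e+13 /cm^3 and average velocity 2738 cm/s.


phi = n * v
phi = 9.7614e+13 * 2738
phi = 2.6727e+17 /cm^2/s

2.6727e+17


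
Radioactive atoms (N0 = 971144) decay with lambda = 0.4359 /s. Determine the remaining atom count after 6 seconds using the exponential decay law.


N = N0 * exp(-lambda * t)
N = 971144 * exp(-0.4359 * 6)
N = 71028

71028


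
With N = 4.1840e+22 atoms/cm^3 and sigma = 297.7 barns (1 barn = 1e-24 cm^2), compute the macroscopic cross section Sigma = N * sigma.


Sigma = N * sigma_barns * 1e-24
Sigma = 4.1840e+22 * 297.7 * 1e-24
Sigma = 12.456 /cm

12.456


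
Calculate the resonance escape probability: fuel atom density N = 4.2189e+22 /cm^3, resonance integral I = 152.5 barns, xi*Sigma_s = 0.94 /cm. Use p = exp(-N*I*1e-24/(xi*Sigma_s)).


p = exp(-N * I * 1e-24 / (xi*Sigma_s))
p = exp(-4.2189e+22 * 152.5 * 1e-24 / 0.94)
p = 0.0010653

0.0010653


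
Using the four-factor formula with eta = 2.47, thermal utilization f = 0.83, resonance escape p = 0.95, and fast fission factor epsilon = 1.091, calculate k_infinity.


k_inf = eta * f * p * epsilon
k_inf = 2.47 * 0.83 * 0.95 * 1.091
k_inf = 2.1248

2.1248


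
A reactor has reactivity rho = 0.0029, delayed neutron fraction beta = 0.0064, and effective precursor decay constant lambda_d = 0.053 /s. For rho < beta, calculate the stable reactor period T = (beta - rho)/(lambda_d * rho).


T = (beta - rho) / (lambda_d * rho)
T = (0.0064 - 0.0029) / (0.053 * 0.0029)
T = 22.772 s

22.772


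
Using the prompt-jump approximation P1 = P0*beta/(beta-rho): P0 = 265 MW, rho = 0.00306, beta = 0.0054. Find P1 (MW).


P1/P0 = beta / (beta - rho)
P1/P0 = 0.0054 / (0.0054 - 0.00306) = 2.307692
P1 = 265 * 2.307692 = 611.54 MW

611.54


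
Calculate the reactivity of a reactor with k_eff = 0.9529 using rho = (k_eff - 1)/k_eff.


rho = (k_eff - 1) / k_eff
rho = (0.9529 - 1) / 0.9529
rho = -0.049428

-0.049428


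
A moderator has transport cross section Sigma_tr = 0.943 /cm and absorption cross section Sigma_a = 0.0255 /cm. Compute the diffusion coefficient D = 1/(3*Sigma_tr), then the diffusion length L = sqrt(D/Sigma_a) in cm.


D = 1 / (3 * Sigma_tr) = 1 / (3 * 0.943) = 0.3534818 cm
L = sqrt(D / Sigma_a)
L = sqrt(0.3534818 / 0.0255)
L = 3.7232 cm

3.7232


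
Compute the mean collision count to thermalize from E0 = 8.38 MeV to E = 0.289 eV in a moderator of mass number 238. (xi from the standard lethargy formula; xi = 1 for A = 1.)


xi = 1 + (A-1)^2/(2A)*ln((A-1)/(A+1)) = 0.008379872 (for A = 238)
n = ln(E0/E) / xi
n = ln(8.38e6 / 0.289) / 0.008379872
n = ln(2.899654e+07) / 0.008379872 = 2050.5

2050.5


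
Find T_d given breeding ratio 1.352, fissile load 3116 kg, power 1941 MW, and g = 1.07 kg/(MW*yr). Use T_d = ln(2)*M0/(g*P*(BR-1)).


Breeding gain G = BR - 1 = 1.352 - 1 = 0.352
Fissile production rate = g * P * G = 1.07 * 1941 * 0.352 = 731.05824 kg/yr
T_d = ln(2) * M0 / (g * P * G)
T_d = ln(2) * 3116 / 731.05824 = 2.9544 yr

2.9544


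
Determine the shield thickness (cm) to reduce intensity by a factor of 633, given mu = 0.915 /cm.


x = ln(factor) / mu
x = ln(633) / 0.915
x = 7.0497 cm

7.0497


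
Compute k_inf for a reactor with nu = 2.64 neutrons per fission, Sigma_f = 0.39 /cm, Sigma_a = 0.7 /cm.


k_inf = nu * Sigma_f / Sigma_a
k_inf = 2.64 * 0.39 / 0.7
k_inf = 1.4709

1.4709


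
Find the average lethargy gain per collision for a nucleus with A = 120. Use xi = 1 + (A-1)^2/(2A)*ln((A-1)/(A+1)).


xi = 1 + (A-1)^2/(2A) * ln((A-1)/(A+1))
xi = 1 + (120-1)^2/(2*120) * ln((120-1)/(120 +1))
xi = 0.016574

0.016574


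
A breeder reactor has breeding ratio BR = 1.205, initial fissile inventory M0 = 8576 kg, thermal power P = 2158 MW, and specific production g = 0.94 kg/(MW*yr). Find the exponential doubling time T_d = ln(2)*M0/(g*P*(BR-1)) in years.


Breeding gain G = BR - 1 = 1.205 - 1 = 0.205
Fissile production rate = g * P * G = 0.94 * 2158 * 0.205 = 415.8466 kg/yr
T_d = ln(2) * M0 / (g * P * G)
T_d = ln(2) * 8576 / 415.8466 = 14.295 yr

14.295


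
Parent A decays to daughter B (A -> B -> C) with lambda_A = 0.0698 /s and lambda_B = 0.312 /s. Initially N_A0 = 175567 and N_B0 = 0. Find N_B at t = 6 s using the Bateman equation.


N_B(t) = lambda_A * N_A0 / (lambda_B - lambda_A) * [exp(-lambda_A*t) - exp(-lambda_B*t)]
exp(-0.0698*6) = 0.6578357; exp(-0.312*6) = 0.1538157
N_B = 0.0698 * 175567 / (0.312 - 0.0698) * (0.6578357 - 0.1538157)
N_B = 25502

25502


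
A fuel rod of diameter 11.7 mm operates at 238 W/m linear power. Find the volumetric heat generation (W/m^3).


r = D / 2 / 1000 = 11.7 / 2 / 1000 = 0.00585 m
q''' = q' / (pi * r^2)
q''' = 238 / (pi * 0.00585^2)
q''' = 2.2137e+06 W/m^3

2.2137e+06


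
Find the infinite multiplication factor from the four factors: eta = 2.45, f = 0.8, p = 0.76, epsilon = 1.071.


k_inf = eta * f * p * epsilon
k_inf = 2.45 * 0.8 * 0.76 * 1.071
k_inf = 1.5954

1.5954


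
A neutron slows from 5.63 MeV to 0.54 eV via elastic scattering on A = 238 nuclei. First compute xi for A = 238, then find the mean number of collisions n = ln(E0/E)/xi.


xi = 1 + (A-1)^2/(2A)*ln((A-1)/(A+1)) = 0.008379872 (for A = 238)
n = ln(E0/E) / xi
n = ln(5.63e6 / 0.54) / 0.008379872
n = ln(1.042593e+07) / 0.008379872 = 1928.4

1928.4


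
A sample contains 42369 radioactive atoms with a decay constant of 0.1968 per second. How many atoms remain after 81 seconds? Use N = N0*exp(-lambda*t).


N = N0 * exp(-lambda * t)
N = 42369 * exp(-0.1968 * 81)
N = 0.0050588

0.0050588


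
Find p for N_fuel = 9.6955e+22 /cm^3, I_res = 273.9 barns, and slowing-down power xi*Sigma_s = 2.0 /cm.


p = exp(-N * I * 1e-24 / (xi*Sigma_s))
p = exp(-9.6955e+22 * 273.9 * 1e-24 / 2.0)
p = 1.7118e-06

1.7118e-06


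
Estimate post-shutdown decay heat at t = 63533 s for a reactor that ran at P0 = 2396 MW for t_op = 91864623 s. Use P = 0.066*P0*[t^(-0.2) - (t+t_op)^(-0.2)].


P/P0 = 0.066 * [t^(-0.2) - (t + t_op)^(-0.2)]
P/P0 = 0.066 * [63533^(-0.2) - (63533 + 91864623)^(-0.2)]
P/P0 = 0.066 * [0.1094965 - 0.02554526] = 0.005540782
P = 2396 * 0.005540782 = 13.276 MW

13.276


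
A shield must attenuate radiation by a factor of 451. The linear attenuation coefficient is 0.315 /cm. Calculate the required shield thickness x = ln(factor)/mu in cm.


x = ln(factor) / mu
x = ln(451) / 0.315
x = 19.401 cm

19.401


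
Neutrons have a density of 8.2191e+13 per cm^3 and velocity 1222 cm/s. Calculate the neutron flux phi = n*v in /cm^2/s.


phi = n * v
phi = 8.2191e+13 * 1222
phi = 1.0044e+17 /cm^2/s

1.0044e+17


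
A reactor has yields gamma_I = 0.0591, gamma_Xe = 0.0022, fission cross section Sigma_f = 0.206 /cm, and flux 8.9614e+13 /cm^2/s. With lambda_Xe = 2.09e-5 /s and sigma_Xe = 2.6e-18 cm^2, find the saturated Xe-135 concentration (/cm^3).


Xe_eq = (gamma_I + gamma_Xe) * Sigma_f * phi / (lambda_Xe + sigma_Xe * phi)
Numerator = (0.0591 + 0.0022) * 0.206 * 8.9614e+13 = 1.131628e+12
Denominator = 2.09e-5 + 2.6e-18 * 8.9614e+13 = 2.538964e-04
Xe_eq = 1.131628e+12 / 2.538964e-04 = 4.4570e+15 /cm^3

4.4570e+15


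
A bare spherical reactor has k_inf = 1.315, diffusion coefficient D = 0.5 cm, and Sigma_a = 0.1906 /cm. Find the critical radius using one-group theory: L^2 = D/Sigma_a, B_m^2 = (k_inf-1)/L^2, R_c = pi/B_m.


L^2 = D / Sigma_a = 0.5 / 0.1906 = 2.623295 cm^2
B_m^2 = (k_inf - 1) / L^2 = (1.315 - 1) / 2.623295 = 0.1200780 /cm^2
For a bare sphere: B_g = pi/R, so R_c = pi / sqrt(B_m^2)
R_c = pi / sqrt(0.1200780) = 9.0661 cm

9.0661


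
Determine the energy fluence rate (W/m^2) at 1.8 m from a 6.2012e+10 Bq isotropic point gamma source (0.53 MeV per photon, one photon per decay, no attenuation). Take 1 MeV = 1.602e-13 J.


psi = A * E * 1.602e-13 / (4*pi*r^2)
psi = 6.2012e+10 * 0.53 * 1.602e-13 / (4*pi*1.8^2)
psi = 1.2932e-04 W/m^2

1.2932e-04


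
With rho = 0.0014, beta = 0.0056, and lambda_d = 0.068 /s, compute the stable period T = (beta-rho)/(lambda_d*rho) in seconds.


T = (beta - rho) / (lambda_d * rho)
T = (0.0056 - 0.0014) / (0.068 * 0.0014)
T = 44.118 s

44.118


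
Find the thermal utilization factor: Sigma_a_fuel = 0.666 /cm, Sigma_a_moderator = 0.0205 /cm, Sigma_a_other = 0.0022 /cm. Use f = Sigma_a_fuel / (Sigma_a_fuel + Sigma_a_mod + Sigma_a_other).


f = Sigma_a_fuel / (Sigma_a_fuel + Sigma_a_mod + Sigma_a_other)
f = 0.666 / (0.666 + 0.0205 + 0.0022)
f = 0.96704

0.96704


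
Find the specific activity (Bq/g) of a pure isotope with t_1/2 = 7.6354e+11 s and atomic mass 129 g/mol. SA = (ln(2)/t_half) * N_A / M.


lambda = ln(2) / t_half = ln(2) / 7.6354e+11 = 9.078073e-13 /s
SA = lambda * N_A / M
SA = 9.078073e-13 * 6.022e23 / 129
SA = 4.2378e+09 Bq/g

4.2378e+09


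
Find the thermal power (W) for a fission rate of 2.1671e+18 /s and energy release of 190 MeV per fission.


P = fission_rate * E_MeV * 1.602e-13
P = 2.1671e+18 * 190 * 1.602e-13
P = 6.5962e+07 W

6.5962e+07


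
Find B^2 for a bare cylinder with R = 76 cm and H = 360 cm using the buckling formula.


B^2 = (2.405/R)^2 + (pi/H)^2
B^2 = (2.405/76)^2 + (pi/360)^2
B^2 = 0.0010775 /cm^2

0.0010775


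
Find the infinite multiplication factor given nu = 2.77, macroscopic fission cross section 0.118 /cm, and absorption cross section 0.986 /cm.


k_inf = nu * Sigma_f / Sigma_a
k_inf = 2.77 * 0.118 / 0.986
k_inf = 0.33150

0.33150


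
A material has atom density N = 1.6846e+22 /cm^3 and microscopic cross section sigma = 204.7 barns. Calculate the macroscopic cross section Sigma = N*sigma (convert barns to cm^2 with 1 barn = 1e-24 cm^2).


Sigma = N * sigma_barns * 1e-24
Sigma = 1.6846e+22 * 204.7 * 1e-24
Sigma = 3.4484 /cm

3.4484


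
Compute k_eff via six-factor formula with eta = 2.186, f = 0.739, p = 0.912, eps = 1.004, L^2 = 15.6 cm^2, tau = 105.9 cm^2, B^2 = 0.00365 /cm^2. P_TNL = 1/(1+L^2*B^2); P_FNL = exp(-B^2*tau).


k_inf = eta*f*p*eps = 2.186*0.739*0.912*1.004 = 1.479187
P_TNL = 1/(1 + L^2*B^2) = 1/(1 + 15.6*0.00365) = 0.9461275
P_FNL = exp(-B^2*tau) = exp(-0.00365*105.9) = 0.6794069
k_eff = k_inf * P_TNL * P_FNL = 1.479187 * 0.9461275 * 0.6794069
k_eff = 0.95083

0.95083


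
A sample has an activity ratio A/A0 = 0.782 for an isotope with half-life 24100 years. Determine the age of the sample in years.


lambda = ln(2) / t_half = ln(2) / 24100 = 2.876129e-05 /yr
t = -ln(A/A0) / lambda
t = -ln(0.782) / 2.876129e-05
t = 8549.7 yr

8549.7


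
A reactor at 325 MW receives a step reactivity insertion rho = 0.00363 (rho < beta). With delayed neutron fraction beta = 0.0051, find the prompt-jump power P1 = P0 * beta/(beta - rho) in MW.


P1/P0 = beta / (beta - rho)
P1/P0 = 0.0051 / (0.0051 - 0.00363) = 3.469388
P1 = 325 * 3.469388 = 1127.6 MW

1127.6


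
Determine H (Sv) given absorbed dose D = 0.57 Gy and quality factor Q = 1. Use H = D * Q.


H = D * Q
H = 0.57 * 1
H = 0.57000 Sv

0.57000


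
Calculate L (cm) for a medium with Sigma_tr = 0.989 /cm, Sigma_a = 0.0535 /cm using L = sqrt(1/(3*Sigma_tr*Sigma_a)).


D = 1 / (3 * Sigma_tr) = 1 / (3 * 0.989) = 0.3370408 cm
L = sqrt(D / Sigma_a)
L = sqrt(0.3370408 / 0.0535)
L = 2.5099 cm

2.5099
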